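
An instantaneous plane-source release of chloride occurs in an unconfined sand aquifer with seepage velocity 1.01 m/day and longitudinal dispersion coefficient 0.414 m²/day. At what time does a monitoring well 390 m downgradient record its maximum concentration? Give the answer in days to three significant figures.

386 days

For the 1D instantaneous-source solution, setting ∂C/∂t = 0 at fixed x gives v²t² + 2Dt − x² = 0, so t = (√(D² + v²x²) − D)/v².
√(D² + v²x²) = √(0.414² + 1.01² × 390²) = 393.9; v² = 1.0201.
t = (393.9 − 0.414)/1.0201 = 386 days (vs. the pure-advection estimate x/v = 386 d).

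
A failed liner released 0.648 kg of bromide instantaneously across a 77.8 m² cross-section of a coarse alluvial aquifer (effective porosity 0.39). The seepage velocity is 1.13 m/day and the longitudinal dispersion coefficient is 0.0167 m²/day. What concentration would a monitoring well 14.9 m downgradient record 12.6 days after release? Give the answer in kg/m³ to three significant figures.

0.00780 kg/m³

For an instantaneous plane source, C(x,t) = M/(n_e·A·√(4πDt)) · exp(−(x−vt)²/(4Dt)), with n_e·A the pore (flow) area.
Plume center vt = 1.13 × 12.6 = 14.238 m, so the well at 14.9 m is 0.662 m downgradient of the peak.
√(4πDt) = 1.626 m, giving peak height M/(n_e·A·√(4πDt)) = 0.648/(0.39 × 77.8 × 1.626) = 0.01313 kg/m³.
(x−vt)²/(4Dt) = (0.662)²/(4 × 0.0167 × 12.6) = 0.5207; exp(−0.5207) = 0.5941.
C = 0.01313 × 0.5941 = 0.00780 kg/m³.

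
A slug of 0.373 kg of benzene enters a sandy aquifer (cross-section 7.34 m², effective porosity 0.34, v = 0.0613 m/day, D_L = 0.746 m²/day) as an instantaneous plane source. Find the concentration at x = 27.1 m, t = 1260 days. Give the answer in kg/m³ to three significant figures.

For an instantaneous plane source, C(x,t) = M/(n_e·A·√(4πDt)) · exp(−(x−vt)²/(4Dt)), with n_e·A the pore (flow) area.
Plume center vt = 0.0613 × 1260 = 77.238 m, so the well at 27.1 m is 50.138 m upgradient of the peak.
√(4πDt) = 108.7 m, giving peak height M/(n_e·A·√(4πDt)) = 0.373/(0.34 × 7.34 × 108.7) = 0.001375 kg/m³.
(x−vt)²/(4Dt) = (-50.138)²/(4 × 0.746 × 1260) = 0.6686; exp(−0.6686) = 0.5124.
C = 0.001375 × 0.5124 = 0.000705 kg/m³.

0.000705 kg/m³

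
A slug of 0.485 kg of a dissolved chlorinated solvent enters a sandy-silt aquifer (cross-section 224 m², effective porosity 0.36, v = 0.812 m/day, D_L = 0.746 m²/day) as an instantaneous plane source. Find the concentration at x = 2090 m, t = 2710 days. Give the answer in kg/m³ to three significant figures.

For an instantaneous plane source, C(x,t) = M/(n_e·A·√(4πDt)) · exp(−(x−vt)²/(4Dt)), with n_e·A the pore (flow) area.
Plume center vt = 0.812 × 2710 = 2200.52 m, so the well at 2090 m is 110.52 m upgradient of the peak.
√(4πDt) = 159.4 m, giving peak height M/(n_e·A·√(4πDt)) = 0.485/(0.36 × 224 × 159.4) = 3.773e-05 kg/m³.
(x−vt)²/(4Dt) = (-110.52)²/(4 × 0.746 × 2710) = 1.510; exp(−1.510) = 0.2209.
C = 3.773e-05 × 0.2209 = 8.33e-06 kg/m³.

8.33e-06 kg/m³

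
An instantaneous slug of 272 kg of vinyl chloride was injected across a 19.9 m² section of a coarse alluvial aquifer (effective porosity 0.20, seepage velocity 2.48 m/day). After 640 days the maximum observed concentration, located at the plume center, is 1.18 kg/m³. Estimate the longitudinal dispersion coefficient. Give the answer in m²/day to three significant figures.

At the plume center C_max = M/(n_e·A·√(4πDt)), so D = M²/(4πt·(n_e·A·C_max)²).
n_e·A·C_max = 0.20 × 19.9 × 1.18 = 4.696 kg/m.
D = 272²/(4π × 640 × 4.696²) = 0.417 m²/day.

0.417 m²/day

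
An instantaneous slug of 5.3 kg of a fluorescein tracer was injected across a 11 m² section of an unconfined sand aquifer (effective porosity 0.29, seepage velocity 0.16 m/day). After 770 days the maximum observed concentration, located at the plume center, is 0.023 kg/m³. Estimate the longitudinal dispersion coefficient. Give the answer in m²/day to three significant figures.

0.539 m²/day

At the plume center C_max = M/(n_e·A·√(4πDt)), so D = M²/(4πt·(n_e·A·C_max)²).
n_e·A·C_max = 0.29 × 11 × 0.023 = 0.07337 kg/m.
D = 5.3²/(4π × 770 × 0.07337²) = 0.539 m²/day.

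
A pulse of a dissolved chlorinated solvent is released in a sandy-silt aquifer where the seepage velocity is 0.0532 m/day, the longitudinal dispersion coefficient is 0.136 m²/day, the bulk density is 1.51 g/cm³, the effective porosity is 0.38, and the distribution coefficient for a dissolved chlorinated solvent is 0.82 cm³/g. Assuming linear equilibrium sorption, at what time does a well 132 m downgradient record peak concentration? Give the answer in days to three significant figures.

Retardation factor R = 1 + ρ_b·K_d/n = 1 + 1.51 × 0.82/0.38 = 4.258.
Sorption retards both mechanisms: v_R = v/R = 0.01249 m/day, D_R = D/R = 0.03194 m²/day.
Peak time from v_R²t² + 2D_R t − x² = 0: t = (√(D_R² + v_R²x²) − D_R)/v_R².
√(D_R² + v_R²x²) = √(0.03194² + 0.01249² × 132²) = 1.649; v_R² = 0.0001560.
t = (1.649 − 0.03194)/0.0001560 = 10400 days.

10400 days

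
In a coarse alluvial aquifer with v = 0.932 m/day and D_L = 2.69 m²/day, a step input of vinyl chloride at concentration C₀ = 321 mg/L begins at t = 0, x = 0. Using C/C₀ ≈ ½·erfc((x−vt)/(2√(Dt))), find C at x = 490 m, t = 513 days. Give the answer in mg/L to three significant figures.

132 mg/L

For a continuous step input, C/C₀ ≈ ½·erfc((x−vt)/(2√(Dt))).
vt = 0.932 × 513 = 478.116 m and 2√(Dt) = 2√(2.69 × 513) = 74.30 m.
Argument (x−vt)/(2√(Dt)) = (490 − 478.116)/74.30 = 0.1599; ½·erfc(0.1599) = 0.4105.
C = 321 × 0.4105 = 132 mg/L.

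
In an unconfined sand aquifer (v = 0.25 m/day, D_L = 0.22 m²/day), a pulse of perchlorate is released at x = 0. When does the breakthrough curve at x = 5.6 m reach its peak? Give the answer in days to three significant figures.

For the 1D instantaneous-source solution, setting ∂C/∂t = 0 at fixed x gives v²t² + 2Dt − x² = 0, so t = (√(D² + v²x²) − D)/v².
√(D² + v²x²) = √(0.22² + 0.25² × 5.6²) = 1.417; v² = 0.0625.
t = (1.417 − 0.22)/0.0625 = 19.2 days (vs. the pure-advection estimate x/v = 22.4 d).

19.2 days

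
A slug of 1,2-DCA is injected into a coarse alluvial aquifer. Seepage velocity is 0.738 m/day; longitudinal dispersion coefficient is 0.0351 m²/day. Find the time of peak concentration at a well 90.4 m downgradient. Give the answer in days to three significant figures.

For the 1D instantaneous-source solution, setting ∂C/∂t = 0 at fixed x gives v²t² + 2Dt − x² = 0, so t = (√(D² + v²x²) − D)/v².
√(D² + v²x²) = √(0.0351² + 0.738² × 90.4²) = 66.72; v² = 0.544644.
t = (66.72 − 0.0351)/0.544644 = 122 days (vs. the pure-advection estimate x/v = 122 d).

122 days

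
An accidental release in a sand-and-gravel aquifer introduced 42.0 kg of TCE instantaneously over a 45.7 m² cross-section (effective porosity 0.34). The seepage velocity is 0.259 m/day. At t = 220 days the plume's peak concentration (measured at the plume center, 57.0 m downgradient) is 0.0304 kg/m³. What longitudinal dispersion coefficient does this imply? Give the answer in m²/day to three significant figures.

At the plume center C_max = M/(n_e·A·√(4πDt)), so D = M²/(4πt·(n_e·A·C_max)²).
n_e·A·C_max = 0.34 × 45.7 × 0.0304 = 0.4724 kg/m.
D = 42.0²/(4π × 220 × 0.4724²) = 2.86 m²/day.

2.86 m²/day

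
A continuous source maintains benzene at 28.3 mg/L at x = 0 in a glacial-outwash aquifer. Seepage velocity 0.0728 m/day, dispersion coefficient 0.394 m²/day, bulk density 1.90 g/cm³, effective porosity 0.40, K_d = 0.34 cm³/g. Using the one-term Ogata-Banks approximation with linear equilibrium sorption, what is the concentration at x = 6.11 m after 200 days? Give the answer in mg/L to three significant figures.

13.4 mg/L

Retardation factor R = 1 + ρ_b·K_d/n = 1 + 1.90 × 0.34/0.40 = 2.615.
Sorption retards both mechanisms: v_R = v/R = 0.02784 m/day, D_R = D/R = 0.1507 m²/day.
v_R·t = 0.02784 × 200 = 5.568 m; 2√(D_R t) = 10.98 m; argument = (6.11 − 5.568)/10.98 = 0.04936.
C = C₀ × ½·erfc(0.04936) = 28.3 × 0.4722 = 13.4 mg/L.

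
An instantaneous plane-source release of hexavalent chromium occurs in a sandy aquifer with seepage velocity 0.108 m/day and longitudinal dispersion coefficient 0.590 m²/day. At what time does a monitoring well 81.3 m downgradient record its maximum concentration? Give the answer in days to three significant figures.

For the 1D instantaneous-source solution, setting ∂C/∂t = 0 at fixed x gives v²t² + 2Dt − x² = 0, so t = (√(D² + v²x²) − D)/v².
√(D² + v²x²) = √(0.590² + 0.108² × 81.3²) = 8.800; v² = 0.011664.
t = (8.800 − 0.590)/0.011664 = 704 days (vs. the pure-advection estimate x/v = 753 d).

704 days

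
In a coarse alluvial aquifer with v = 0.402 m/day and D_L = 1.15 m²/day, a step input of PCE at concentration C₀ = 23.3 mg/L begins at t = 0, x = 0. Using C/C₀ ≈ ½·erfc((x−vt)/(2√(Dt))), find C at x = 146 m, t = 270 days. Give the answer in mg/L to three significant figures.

For a continuous step input, C/C₀ ≈ ½·erfc((x−vt)/(2√(Dt))).
vt = 0.402 × 270 = 108.54 m and 2√(Dt) = 2√(1.15 × 270) = 35.24 m.
Argument (x−vt)/(2√(Dt)) = (146 − 108.54)/35.24 = 1.063; ½·erfc(1.063) = 0.06638.
C = 23.3 × 0.06638 = 1.55 mg/L.

1.55 mg/L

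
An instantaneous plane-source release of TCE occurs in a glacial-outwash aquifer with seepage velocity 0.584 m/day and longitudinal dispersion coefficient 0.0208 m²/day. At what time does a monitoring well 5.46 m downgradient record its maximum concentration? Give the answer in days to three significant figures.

For the 1D instantaneous-source solution, setting ∂C/∂t = 0 at fixed x gives v²t² + 2Dt − x² = 0, so t = (√(D² + v²x²) − D)/v².
√(D² + v²x²) = √(0.0208² + 0.584² × 5.46²) = 3.189; v² = 0.341056.
t = (3.189 − 0.0208)/0.341056 = 9.29 days (vs. the pure-advection estimate x/v = 9.35 d).

9.29 days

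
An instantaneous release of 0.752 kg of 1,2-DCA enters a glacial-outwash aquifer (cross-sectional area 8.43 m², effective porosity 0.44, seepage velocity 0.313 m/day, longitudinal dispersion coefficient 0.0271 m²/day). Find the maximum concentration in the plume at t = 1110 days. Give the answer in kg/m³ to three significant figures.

The peak of an instantaneous 1D plume sits at x = vt; there the Gaussian factor is 1 and C_max = M/(n_e·A·√(4πDt)), where n_e·A is the pore area the mass is dissolved in.
√(4πDt) = √(4π × 0.0271 × 1110) = 19.44 m, so C_max = 0.752/(0.44 × 8.43 × 19.44) = 0.0104 kg/m³.

0.0104 kg/m³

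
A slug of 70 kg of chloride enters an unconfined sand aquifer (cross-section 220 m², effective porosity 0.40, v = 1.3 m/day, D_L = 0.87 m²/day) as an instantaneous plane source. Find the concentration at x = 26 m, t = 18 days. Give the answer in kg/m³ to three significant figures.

0.0509 kg/m³

For an instantaneous plane source, C(x,t) = M/(n_e·A·√(4πDt)) · exp(−(x−vt)²/(4Dt)), with n_e·A the pore (flow) area.
Plume center vt = 1.3 × 18 = 23.4 m, so the well at 26 m is 2.6 m downgradient of the peak.
√(4πDt) = 14.03 m, giving peak height M/(n_e·A·√(4πDt)) = 70/(0.40 × 220 × 14.03) = 0.05670 kg/m³.
(x−vt)²/(4Dt) = (2.6)²/(4 × 0.87 × 18) = 0.1079; exp(−0.1079) = 0.8977.
C = 0.05670 × 0.8977 = 0.0509 kg/m³.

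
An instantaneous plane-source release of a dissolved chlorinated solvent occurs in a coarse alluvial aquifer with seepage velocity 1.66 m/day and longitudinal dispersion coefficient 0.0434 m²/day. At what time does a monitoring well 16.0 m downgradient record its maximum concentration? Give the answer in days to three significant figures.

9.62 days

For the 1D instantaneous-source solution, setting ∂C/∂t = 0 at fixed x gives v²t² + 2Dt − x² = 0, so t = (√(D² + v²x²) − D)/v².
√(D² + v²x²) = √(0.0434² + 1.66² × 16.0²) = 26.56; v² = 2.7556.
t = (26.56 − 0.0434)/2.7556 = 9.62 days (vs. the pure-advection estimate x/v = 9.64 d).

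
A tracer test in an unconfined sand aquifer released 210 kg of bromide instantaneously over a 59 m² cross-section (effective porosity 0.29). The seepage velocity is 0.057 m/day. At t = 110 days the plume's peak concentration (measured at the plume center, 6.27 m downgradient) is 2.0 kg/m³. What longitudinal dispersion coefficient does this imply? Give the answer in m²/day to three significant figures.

0.0272 m²/day

At the plume center C_max = M/(n_e·A·√(4πDt)), so D = M²/(4πt·(n_e·A·C_max)²).
n_e·A·C_max = 0.29 × 59 × 2.0 = 34.22 kg/m.
D = 210²/(4π × 110 × 34.22²) = 0.0272 m²/day.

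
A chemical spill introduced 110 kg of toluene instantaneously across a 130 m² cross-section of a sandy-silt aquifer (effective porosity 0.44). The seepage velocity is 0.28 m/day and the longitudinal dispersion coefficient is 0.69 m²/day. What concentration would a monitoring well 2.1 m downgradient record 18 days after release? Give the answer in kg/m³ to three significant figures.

0.129 kg/m³

For an instantaneous plane source, C(x,t) = M/(n_e·A·√(4πDt)) · exp(−(x−vt)²/(4Dt)), with n_e·A the pore (flow) area.
Plume center vt = 0.28 × 18 = 5.04 m, so the well at 2.1 m is 2.94 m upgradient of the peak.
√(4πDt) = 12.49 m, giving peak height M/(n_e·A·√(4πDt)) = 110/(0.44 × 130 × 12.49) = 0.1540 kg/m³.
(x−vt)²/(4Dt) = (-2.94)²/(4 × 0.69 × 18) = 0.1740; exp(−0.1740) = 0.8403.
C = 0.1540 × 0.8403 = 0.129 kg/m³.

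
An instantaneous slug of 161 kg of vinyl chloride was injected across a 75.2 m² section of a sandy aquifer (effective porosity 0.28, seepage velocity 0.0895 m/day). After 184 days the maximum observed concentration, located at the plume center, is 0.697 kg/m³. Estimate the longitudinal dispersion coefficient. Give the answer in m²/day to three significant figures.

0.0520 m²/day

At the plume center C_max = M/(n_e·A·√(4πDt)), so D = M²/(4πt·(n_e·A·C_max)²).
n_e·A·C_max = 0.28 × 75.2 × 0.697 = 14.68 kg/m.
D = 161²/(4π × 184 × 14.68²) = 0.0520 m²/day.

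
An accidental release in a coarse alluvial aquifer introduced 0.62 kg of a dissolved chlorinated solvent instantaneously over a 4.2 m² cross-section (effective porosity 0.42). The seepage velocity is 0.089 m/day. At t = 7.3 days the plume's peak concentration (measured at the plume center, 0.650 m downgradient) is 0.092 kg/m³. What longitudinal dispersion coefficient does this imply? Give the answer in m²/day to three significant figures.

At the plume center C_max = M/(n_e·A·√(4πDt)), so D = M²/(4πt·(n_e·A·C_max)²).
n_e·A·C_max = 0.42 × 4.2 × 0.092 = 0.1623 kg/m.
D = 0.62²/(4π × 7.3 × 0.1623²) = 0.159 m²/day.

0.159 m²/day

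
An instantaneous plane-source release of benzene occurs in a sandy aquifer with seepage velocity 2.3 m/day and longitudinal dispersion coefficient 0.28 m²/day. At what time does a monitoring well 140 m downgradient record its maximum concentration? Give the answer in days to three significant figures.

60.8 days

For the 1D instantaneous-source solution, setting ∂C/∂t = 0 at fixed x gives v²t² + 2Dt − x² = 0, so t = (√(D² + v²x²) − D)/v².
√(D² + v²x²) = √(0.28² + 2.3² × 140²) = 322.0; v² = 5.29.
t = (322.0 − 0.28)/5.29 = 60.8 days (vs. the pure-advection estimate x/v = 60.9 d).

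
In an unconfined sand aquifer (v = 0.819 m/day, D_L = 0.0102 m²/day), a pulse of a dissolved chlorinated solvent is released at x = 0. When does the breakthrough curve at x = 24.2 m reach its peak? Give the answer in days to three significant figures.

29.5 days

For the 1D instantaneous-source solution, setting ∂C/∂t = 0 at fixed x gives v²t² + 2Dt − x² = 0, so t = (√(D² + v²x²) − D)/v².
√(D² + v²x²) = √(0.0102² + 0.819² × 24.2²) = 19.82; v² = 0.670761.
t = (19.82 − 0.0102)/0.670761 = 29.5 days (vs. the pure-advection estimate x/v = 29.5 d).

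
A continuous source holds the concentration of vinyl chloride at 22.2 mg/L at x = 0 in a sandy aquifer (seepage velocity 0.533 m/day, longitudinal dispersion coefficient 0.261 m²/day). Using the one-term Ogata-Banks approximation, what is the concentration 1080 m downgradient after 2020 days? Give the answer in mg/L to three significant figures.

10.2 mg/L

For a continuous step input, C/C₀ ≈ ½·erfc((x−vt)/(2√(Dt))).
vt = 0.533 × 2020 = 1076.66 m and 2√(Dt) = 2√(0.261 × 2020) = 45.92 m.
Argument (x−vt)/(2√(Dt)) = (1080 − 1076.66)/45.92 = 0.07274; ½·erfc(0.07274) = 0.4590.
C = 22.2 × 0.4590 = 10.2 mg/L.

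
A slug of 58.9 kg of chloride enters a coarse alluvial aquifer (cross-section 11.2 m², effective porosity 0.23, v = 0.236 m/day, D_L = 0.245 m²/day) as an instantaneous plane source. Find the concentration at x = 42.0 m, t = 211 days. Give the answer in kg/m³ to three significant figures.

0.669 kg/m³

For an instantaneous plane source, C(x,t) = M/(n_e·A·√(4πDt)) · exp(−(x−vt)²/(4Dt)), with n_e·A the pore (flow) area.
Plume center vt = 0.236 × 211 = 49.796 m, so the well at 42.0 m is 7.796 m upgradient of the peak.
√(4πDt) = 25.49 m, giving peak height M/(n_e·A·√(4πDt)) = 58.9/(0.23 × 11.2 × 25.49) = 0.8970 kg/m³.
(x−vt)²/(4Dt) = (-7.796)²/(4 × 0.245 × 211) = 0.2939; exp(−0.2939) = 0.7454.
C = 0.8970 × 0.7454 = 0.669 kg/m³.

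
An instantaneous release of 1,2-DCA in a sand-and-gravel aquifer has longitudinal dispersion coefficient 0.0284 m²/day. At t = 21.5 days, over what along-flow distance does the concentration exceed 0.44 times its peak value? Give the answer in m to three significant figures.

The plume is Gaussian with σ = √(2Dt) = √(2 × 0.0284 × 21.5) = 1.105 m.
C/C_peak = exp(−Δx²/(2σ²)) = 0.44 ⇒ Δx = σ·√(−2 ln 0.44) = 1.105 × 1.281 = 1.416 m.
Width = 2Δx = 2.83 m.

2.83 m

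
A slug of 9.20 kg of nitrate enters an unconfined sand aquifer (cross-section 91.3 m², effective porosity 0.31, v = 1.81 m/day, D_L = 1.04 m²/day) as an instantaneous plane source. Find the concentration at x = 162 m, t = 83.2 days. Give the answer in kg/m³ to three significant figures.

For an instantaneous plane source, C(x,t) = M/(n_e·A·√(4πDt)) · exp(−(x−vt)²/(4Dt)), with n_e·A the pore (flow) area.
Plume center vt = 1.81 × 83.2 = 150.592 m, so the well at 162 m is 11.408 m downgradient of the peak.
√(4πDt) = 32.97 m, giving peak height M/(n_e·A·√(4πDt)) = 9.20/(0.31 × 91.3 × 32.97) = 0.009859 kg/m³.
(x−vt)²/(4Dt) = (11.408)²/(4 × 1.04 × 83.2) = 0.3760; exp(−0.3760) = 0.6866.
C = 0.009859 × 0.6866 = 0.00677 kg/m³.

0.00677 kg/m³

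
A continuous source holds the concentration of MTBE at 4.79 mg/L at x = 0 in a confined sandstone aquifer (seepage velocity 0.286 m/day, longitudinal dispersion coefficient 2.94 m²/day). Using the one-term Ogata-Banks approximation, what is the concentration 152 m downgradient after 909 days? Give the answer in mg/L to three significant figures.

4.46 mg/L

For a continuous step input, C/C₀ ≈ ½·erfc((x−vt)/(2√(Dt))).
vt = 0.286 × 909 = 259.974 m and 2√(Dt) = 2√(2.94 × 909) = 103.4 m.
Argument (x−vt)/(2√(Dt)) = (152 − 259.974)/103.4 = -1.044; ½·erfc(-1.044) = 0.9301.
C = 4.79 × 0.9301 = 4.46 mg/L.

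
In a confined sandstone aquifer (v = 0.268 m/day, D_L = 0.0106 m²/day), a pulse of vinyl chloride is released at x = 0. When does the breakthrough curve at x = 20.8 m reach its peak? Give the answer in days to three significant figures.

For the 1D instantaneous-source solution, setting ∂C/∂t = 0 at fixed x gives v²t² + 2Dt − x² = 0, so t = (√(D² + v²x²) − D)/v².
√(D² + v²x²) = √(0.0106² + 0.268² × 20.8²) = 5.574; v² = 0.071824.
t = (5.574 − 0.0106)/0.071824 = 77.5 days (vs. the pure-advection estimate x/v = 77.6 d).

77.5 days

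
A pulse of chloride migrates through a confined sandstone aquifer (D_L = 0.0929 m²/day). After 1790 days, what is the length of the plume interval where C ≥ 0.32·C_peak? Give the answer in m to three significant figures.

The plume is Gaussian with σ = √(2Dt) = √(2 × 0.0929 × 1790) = 18.24 m.
C/C_peak = exp(−Δx²/(2σ²)) = 0.32 ⇒ Δx = σ·√(−2 ln 0.32) = 18.24 × 1.510 = 27.54 m.
Width = 2Δx = 55.1 m.

55.1 m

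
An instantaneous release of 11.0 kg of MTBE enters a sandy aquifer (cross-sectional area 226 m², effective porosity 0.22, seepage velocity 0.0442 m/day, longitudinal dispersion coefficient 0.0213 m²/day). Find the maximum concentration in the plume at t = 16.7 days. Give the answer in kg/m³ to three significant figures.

The peak of an instantaneous 1D plume sits at x = vt; there the Gaussian factor is 1 and C_max = M/(n_e·A·√(4πDt)), where n_e·A is the pore area the mass is dissolved in.
√(4πDt) = √(4π × 0.0213 × 16.7) = 2.114 m, so C_max = 11.0/(0.22 × 226 × 2.114) = 0.105 kg/m³.

0.105 kg/m³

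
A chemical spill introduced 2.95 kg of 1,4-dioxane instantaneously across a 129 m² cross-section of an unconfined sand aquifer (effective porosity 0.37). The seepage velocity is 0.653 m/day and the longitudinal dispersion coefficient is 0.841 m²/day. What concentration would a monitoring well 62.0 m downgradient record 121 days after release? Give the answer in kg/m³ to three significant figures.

0.000849 kg/m³

For an instantaneous plane source, C(x,t) = M/(n_e·A·√(4πDt)) · exp(−(x−vt)²/(4Dt)), with n_e·A the pore (flow) area.
Plume center vt = 0.653 × 121 = 79.013 m, so the well at 62.0 m is 17.013 m upgradient of the peak.
√(4πDt) = 35.76 m, giving peak height M/(n_e·A·√(4πDt)) = 2.95/(0.37 × 129 × 35.76) = 0.001728 kg/m³.
(x−vt)²/(4Dt) = (-17.013)²/(4 × 0.841 × 121) = 0.7111; exp(−0.7111) = 0.4911.
C = 0.001728 × 0.4911 = 0.000849 kg/m³.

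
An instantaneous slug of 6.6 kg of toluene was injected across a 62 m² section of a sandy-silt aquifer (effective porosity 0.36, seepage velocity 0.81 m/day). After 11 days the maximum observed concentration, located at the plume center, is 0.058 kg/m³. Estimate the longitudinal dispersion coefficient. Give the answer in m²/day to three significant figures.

At the plume center C_max = M/(n_e·A·√(4πDt)), so D = M²/(4πt·(n_e·A·C_max)²).
n_e·A·C_max = 0.36 × 62 × 0.058 = 1.295 kg/m.
D = 6.6²/(4π × 11 × 1.295²) = 0.188 m²/day.

0.188 m²/day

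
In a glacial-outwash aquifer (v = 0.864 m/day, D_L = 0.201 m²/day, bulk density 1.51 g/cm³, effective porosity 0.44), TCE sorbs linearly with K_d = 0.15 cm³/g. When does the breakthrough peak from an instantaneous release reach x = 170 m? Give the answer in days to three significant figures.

Retardation factor R = 1 + ρ_b·K_d/n = 1 + 1.51 × 0.15/0.44 = 1.515.
Sorption retards both mechanisms: v_R = v/R = 0.5703 m/day, D_R = D/R = 0.1327 m²/day.
Peak time from v_R²t² + 2D_R t − x² = 0: t = (√(D_R² + v_R²x²) − D_R)/v_R².
√(D_R² + v_R²x²) = √(0.1327² + 0.5703² × 170²) = 96.95; v_R² = 0.3252.
t = (96.95 − 0.1327)/0.3252 = 298 days.

298 days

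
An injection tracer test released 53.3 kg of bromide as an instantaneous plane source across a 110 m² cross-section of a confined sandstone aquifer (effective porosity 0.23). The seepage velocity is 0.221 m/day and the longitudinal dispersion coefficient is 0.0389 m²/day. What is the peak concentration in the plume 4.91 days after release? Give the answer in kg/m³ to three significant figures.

1.36 kg/m³

The peak of an instantaneous 1D plume sits at x = vt; there the Gaussian factor is 1 and C_max = M/(n_e·A·√(4πDt)), where n_e·A is the pore area the mass is dissolved in.
√(4πDt) = √(4π × 0.0389 × 4.91) = 1.549 m, so C_max = 53.3/(0.23 × 110 × 1.549) = 1.36 kg/m³.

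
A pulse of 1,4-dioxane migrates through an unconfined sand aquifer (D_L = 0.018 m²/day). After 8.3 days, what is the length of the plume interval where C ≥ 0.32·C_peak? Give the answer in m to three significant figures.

1.65 m

The plume is Gaussian with σ = √(2Dt) = √(2 × 0.018 × 8.3) = 0.5466 m.
C/C_peak = exp(−Δx²/(2σ²)) = 0.32 ⇒ Δx = σ·√(−2 ln 0.32) = 0.5466 × 1.510 = 0.8254 m.
Width = 2Δx = 1.65 m.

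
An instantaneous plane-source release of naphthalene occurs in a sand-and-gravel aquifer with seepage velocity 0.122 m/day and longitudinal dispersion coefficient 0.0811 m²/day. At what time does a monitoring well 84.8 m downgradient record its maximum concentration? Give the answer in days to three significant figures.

For the 1D instantaneous-source solution, setting ∂C/∂t = 0 at fixed x gives v²t² + 2Dt − x² = 0, so t = (√(D² + v²x²) − D)/v².
√(D² + v²x²) = √(0.0811² + 0.122² × 84.8²) = 10.35; v² = 0.014884.
t = (10.35 − 0.0811)/0.014884 = 690 days (vs. the pure-advection estimate x/v = 695 d).

690 days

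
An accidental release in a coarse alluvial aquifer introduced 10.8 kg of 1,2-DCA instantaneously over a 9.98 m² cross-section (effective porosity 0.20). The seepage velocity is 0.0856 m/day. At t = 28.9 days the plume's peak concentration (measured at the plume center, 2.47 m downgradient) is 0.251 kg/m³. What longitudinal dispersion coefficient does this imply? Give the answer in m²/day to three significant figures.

1.28 m²/day

At the plume center C_max = M/(n_e·A·√(4πDt)), so D = M²/(4πt·(n_e·A·C_max)²).
n_e·A·C_max = 0.20 × 9.98 × 0.251 = 0.5010 kg/m.
D = 10.8²/(4π × 28.9 × 0.5010²) = 1.28 m²/day.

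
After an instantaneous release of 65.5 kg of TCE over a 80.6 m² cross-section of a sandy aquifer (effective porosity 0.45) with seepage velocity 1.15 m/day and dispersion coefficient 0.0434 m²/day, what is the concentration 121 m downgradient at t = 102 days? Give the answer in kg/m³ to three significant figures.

0.112 kg/m³

For an instantaneous plane source, C(x,t) = M/(n_e·A·√(4πDt)) · exp(−(x−vt)²/(4Dt)), with n_e·A the pore (flow) area.
Plume center vt = 1.15 × 102 = 117.3 m, so the well at 121 m is 3.7 m downgradient of the peak.
√(4πDt) = 7.458 m, giving peak height M/(n_e·A·√(4πDt)) = 65.5/(0.45 × 80.6 × 7.458) = 0.2421 kg/m³.
(x−vt)²/(4Dt) = (3.7)²/(4 × 0.0434 × 102) = 0.7731; exp(−0.7731) = 0.4616.
C = 0.2421 × 0.4616 = 0.112 kg/m³.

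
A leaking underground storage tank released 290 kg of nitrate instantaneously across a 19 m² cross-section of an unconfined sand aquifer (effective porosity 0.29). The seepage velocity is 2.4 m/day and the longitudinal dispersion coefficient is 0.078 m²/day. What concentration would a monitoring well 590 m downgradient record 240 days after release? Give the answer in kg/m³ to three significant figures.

For an instantaneous plane source, C(x,t) = M/(n_e·A·√(4πDt)) · exp(−(x−vt)²/(4Dt)), with n_e·A the pore (flow) area.
Plume center vt = 2.4 × 240 = 576 m, so the well at 590 m is 14 m downgradient of the peak.
√(4πDt) = 15.34 m, giving peak height M/(n_e·A·√(4πDt)) = 290/(0.29 × 19 × 15.34) = 3.431 kg/m³.
(x−vt)²/(4Dt) = (14)²/(4 × 0.078 × 240) = 2.618; exp(−2.618) = 0.07295.
C = 3.431 × 0.07295 = 0.250 kg/m³.

0.250 kg/m³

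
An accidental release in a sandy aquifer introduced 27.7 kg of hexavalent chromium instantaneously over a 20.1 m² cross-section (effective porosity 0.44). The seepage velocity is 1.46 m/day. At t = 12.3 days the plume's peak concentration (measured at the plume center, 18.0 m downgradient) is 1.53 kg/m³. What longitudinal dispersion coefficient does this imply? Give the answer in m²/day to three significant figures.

0.0271 m²/day

At the plume center C_max = M/(n_e·A·√(4πDt)), so D = M²/(4πt·(n_e·A·C_max)²).
n_e·A·C_max = 0.44 × 20.1 × 1.53 = 13.53 kg/m.
D = 27.7²/(4π × 12.3 × 13.53²) = 0.0271 m²/day.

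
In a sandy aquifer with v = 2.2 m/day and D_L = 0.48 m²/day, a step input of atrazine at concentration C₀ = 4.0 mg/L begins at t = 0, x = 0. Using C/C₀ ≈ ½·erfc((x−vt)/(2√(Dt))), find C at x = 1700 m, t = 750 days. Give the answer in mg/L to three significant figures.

0.125 mg/L

For a continuous step input, C/C₀ ≈ ½·erfc((x−vt)/(2√(Dt))).
vt = 2.2 × 750 = 1650 m and 2√(Dt) = 2√(0.48 × 750) = 37.95 m.
Argument (x−vt)/(2√(Dt)) = (1700 − 1650)/37.95 = 1.318; ½·erfc(1.318) = 0.03117.
C = 4.0 × 0.03117 = 0.125 mg/L.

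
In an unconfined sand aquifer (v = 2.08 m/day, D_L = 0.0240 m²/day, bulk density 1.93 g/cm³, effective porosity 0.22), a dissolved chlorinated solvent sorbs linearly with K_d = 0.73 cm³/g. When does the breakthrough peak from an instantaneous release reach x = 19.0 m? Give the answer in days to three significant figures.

Retardation factor R = 1 + ρ_b·K_d/n = 1 + 1.93 × 0.73/0.22 = 7.404.
Sorption retards both mechanisms: v_R = v/R = 0.2809 m/day, D_R = D/R = 0.003241 m²/day.
Peak time from v_R²t² + 2D_R t − x² = 0: t = (√(D_R² + v_R²x²) − D_R)/v_R².
√(D_R² + v_R²x²) = √(0.003241² + 0.2809² × 19.0²) = 5.337; v_R² = 0.07890.
t = (5.337 − 0.003241)/0.07890 = 67.6 days.

67.6 days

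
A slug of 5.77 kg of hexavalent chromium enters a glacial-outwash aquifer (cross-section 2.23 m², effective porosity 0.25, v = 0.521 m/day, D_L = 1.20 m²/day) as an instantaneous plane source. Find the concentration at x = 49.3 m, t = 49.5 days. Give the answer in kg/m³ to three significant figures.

0.0370 kg/m³

For an instantaneous plane source, C(x,t) = M/(n_e·A·√(4πDt)) · exp(−(x−vt)²/(4Dt)), with n_e·A the pore (flow) area.
Plume center vt = 0.521 × 49.5 = 25.7895 m, so the well at 49.3 m is 23.5105 m downgradient of the peak.
√(4πDt) = 27.32 m, giving peak height M/(n_e·A·√(4πDt)) = 5.77/(0.25 × 2.23 × 27.32) = 0.3788 kg/m³.
(x−vt)²/(4Dt) = (23.5105)²/(4 × 1.20 × 49.5) = 2.326; exp(−2.326) = 0.09769.
C = 0.3788 × 0.09769 = 0.0370 kg/m³.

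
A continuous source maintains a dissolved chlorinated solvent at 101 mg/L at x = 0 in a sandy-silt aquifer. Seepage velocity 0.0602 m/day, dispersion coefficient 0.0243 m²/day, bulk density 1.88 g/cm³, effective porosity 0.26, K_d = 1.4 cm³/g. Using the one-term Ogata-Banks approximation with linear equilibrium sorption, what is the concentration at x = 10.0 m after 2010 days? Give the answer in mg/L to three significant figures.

62.3 mg/L

Retardation factor R = 1 + ρ_b·K_d/n = 1 + 1.88 × 1.4/0.26 = 11.12.
Sorption retards both mechanisms: v_R = v/R = 0.005414 m/day, D_R = D/R = 0.002185 m²/day.
v_R·t = 0.005414 × 2010 = 10.88214 m; 2√(D_R t) = 4.191 m; argument = (10.0 − 10.88214)/4.191 = -0.2105.
C = C₀ × ½·erfc(-0.2105) = 101 × 0.6170 = 62.3 mg/L.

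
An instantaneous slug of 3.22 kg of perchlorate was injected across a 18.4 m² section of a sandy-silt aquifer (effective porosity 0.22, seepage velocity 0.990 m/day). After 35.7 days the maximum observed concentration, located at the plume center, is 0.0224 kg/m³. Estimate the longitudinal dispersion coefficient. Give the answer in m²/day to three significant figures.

At the plume center C_max = M/(n_e·A·√(4πDt)), so D = M²/(4πt·(n_e·A·C_max)²).
n_e·A·C_max = 0.22 × 18.4 × 0.0224 = 0.09068 kg/m.
D = 3.22²/(4π × 35.7 × 0.09068²) = 2.81 m²/day.

2.81 m²/day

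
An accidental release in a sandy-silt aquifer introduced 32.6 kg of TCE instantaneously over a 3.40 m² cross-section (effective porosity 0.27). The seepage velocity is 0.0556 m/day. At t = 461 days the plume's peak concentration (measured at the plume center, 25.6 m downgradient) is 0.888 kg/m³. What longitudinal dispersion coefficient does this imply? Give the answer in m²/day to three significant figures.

0.276 m²/day

At the plume center C_max = M/(n_e·A·√(4πDt)), so D = M²/(4πt·(n_e·A·C_max)²).
n_e·A·C_max = 0.27 × 3.40 × 0.888 = 0.8152 kg/m.
D = 32.6²/(4π × 461 × 0.8152²) = 0.276 m²/day.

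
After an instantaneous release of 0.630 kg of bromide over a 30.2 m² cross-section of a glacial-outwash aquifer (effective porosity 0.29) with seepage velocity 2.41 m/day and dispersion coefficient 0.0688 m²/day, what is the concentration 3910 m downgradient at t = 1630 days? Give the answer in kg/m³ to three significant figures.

For an instantaneous plane source, C(x,t) = M/(n_e·A·√(4πDt)) · exp(−(x−vt)²/(4Dt)), with n_e·A the pore (flow) area.
Plume center vt = 2.41 × 1630 = 3928.3 m, so the well at 3910 m is 18.3 m upgradient of the peak.
√(4πDt) = 37.54 m, giving peak height M/(n_e·A·√(4πDt)) = 0.630/(0.29 × 30.2 × 37.54) = 0.001916 kg/m³.
(x−vt)²/(4Dt) = (-18.3)²/(4 × 0.0688 × 1630) = 0.7466; exp(−0.7466) = 0.4740.
C = 0.001916 × 0.4740 = 0.000908 kg/m³.

0.000908 kg/m³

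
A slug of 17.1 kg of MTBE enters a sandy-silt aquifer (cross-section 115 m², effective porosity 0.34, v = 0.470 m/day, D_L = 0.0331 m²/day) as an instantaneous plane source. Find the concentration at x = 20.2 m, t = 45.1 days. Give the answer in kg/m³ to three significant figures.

For an instantaneous plane source, C(x,t) = M/(n_e·A·√(4πDt)) · exp(−(x−vt)²/(4Dt)), with n_e·A the pore (flow) area.
Plume center vt = 0.470 × 45.1 = 21.197 m, so the well at 20.2 m is 0.997 m upgradient of the peak.
√(4πDt) = 4.331 m, giving peak height M/(n_e·A·√(4πDt)) = 17.1/(0.34 × 115 × 4.331) = 0.1010 kg/m³.
(x−vt)²/(4Dt) = (-0.997)²/(4 × 0.0331 × 45.1) = 0.1665; exp(−0.1665) = 0.8466.
C = 0.1010 × 0.8466 = 0.0855 kg/m³.

0.0855 kg/m³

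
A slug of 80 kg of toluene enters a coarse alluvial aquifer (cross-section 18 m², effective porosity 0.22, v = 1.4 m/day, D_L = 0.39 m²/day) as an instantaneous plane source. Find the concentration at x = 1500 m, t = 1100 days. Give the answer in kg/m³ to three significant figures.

For an instantaneous plane source, C(x,t) = M/(n_e·A·√(4πDt)) · exp(−(x−vt)²/(4Dt)), with n_e·A the pore (flow) area.
Plume center vt = 1.4 × 1100 = 1540 m, so the well at 1500 m is 40 m upgradient of the peak.
√(4πDt) = 73.42 m, giving peak height M/(n_e·A·√(4πDt)) = 80/(0.22 × 18 × 73.42) = 0.2752 kg/m³.
(x−vt)²/(4Dt) = (-40)²/(4 × 0.39 × 1100) = 0.9324; exp(−0.9324) = 0.3936.
C = 0.2752 × 0.3936 = 0.108 kg/m³.

0.108 kg/m³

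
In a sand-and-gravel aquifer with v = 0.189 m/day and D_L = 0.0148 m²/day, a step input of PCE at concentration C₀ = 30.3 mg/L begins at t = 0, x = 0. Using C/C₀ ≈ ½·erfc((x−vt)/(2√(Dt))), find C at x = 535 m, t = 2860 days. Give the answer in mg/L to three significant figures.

22.0 mg/L

For a continuous step input, C/C₀ ≈ ½·erfc((x−vt)/(2√(Dt))).
vt = 0.189 × 2860 = 540.54 m and 2√(Dt) = 2√(0.0148 × 2860) = 13.01 m.
Argument (x−vt)/(2√(Dt)) = (535 − 540.54)/13.01 = -0.4258; ½·erfc(-0.4258) = 0.7265.
C = 30.3 × 0.7265 = 22.0 mg/L.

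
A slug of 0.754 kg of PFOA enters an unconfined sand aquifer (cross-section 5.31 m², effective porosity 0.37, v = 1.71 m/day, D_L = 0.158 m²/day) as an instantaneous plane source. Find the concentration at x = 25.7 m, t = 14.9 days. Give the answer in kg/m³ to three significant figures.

0.0702 kg/m³

For an instantaneous plane source, C(x,t) = M/(n_e·A·√(4πDt)) · exp(−(x−vt)²/(4Dt)), with n_e·A the pore (flow) area.
Plume center vt = 1.71 × 14.9 = 25.479 m, so the well at 25.7 m is 0.221 m downgradient of the peak.
√(4πDt) = 5.439 m, giving peak height M/(n_e·A·√(4πDt)) = 0.754/(0.37 × 5.31 × 5.439) = 0.07056 kg/m³.
(x−vt)²/(4Dt) = (0.221)²/(4 × 0.158 × 14.9) = 0.005187; exp(−0.005187) = 0.9948.
C = 0.07056 × 0.9948 = 0.0702 kg/m³.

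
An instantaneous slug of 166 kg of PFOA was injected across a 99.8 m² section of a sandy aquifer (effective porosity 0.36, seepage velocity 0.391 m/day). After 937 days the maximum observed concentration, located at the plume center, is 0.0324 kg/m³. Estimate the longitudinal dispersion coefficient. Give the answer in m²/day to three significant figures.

1.73 m²/day

At the plume center C_max = M/(n_e·A·√(4πDt)), so D = M²/(4πt·(n_e·A·C_max)²).
n_e·A·C_max = 0.36 × 99.8 × 0.0324 = 1.164 kg/m.
D = 166²/(4π × 937 × 1.164²) = 1.73 m²/day.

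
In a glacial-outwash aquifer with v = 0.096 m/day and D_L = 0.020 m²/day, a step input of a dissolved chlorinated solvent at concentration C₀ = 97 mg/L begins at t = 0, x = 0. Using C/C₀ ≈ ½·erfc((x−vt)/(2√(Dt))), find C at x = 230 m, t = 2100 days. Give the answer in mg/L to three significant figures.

For a continuous step input, C/C₀ ≈ ½·erfc((x−vt)/(2√(Dt))).
vt = 0.096 × 2100 = 201.6 m and 2√(Dt) = 2√(0.020 × 2100) = 12.96 m.
Argument (x−vt)/(2√(Dt)) = (230 − 201.6)/12.96 = 2.191; ½·erfc(2.191) = 0.0009724.
C = 97 × 0.0009724 = 0.0943 mg/L.

0.0943 mg/L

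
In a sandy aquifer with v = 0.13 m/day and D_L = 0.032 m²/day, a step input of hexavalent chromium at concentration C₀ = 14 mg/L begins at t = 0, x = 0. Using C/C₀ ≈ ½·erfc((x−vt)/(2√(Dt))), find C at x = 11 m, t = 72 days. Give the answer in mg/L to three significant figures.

3.11 mg/L

For a continuous step input, C/C₀ ≈ ½·erfc((x−vt)/(2√(Dt))).
vt = 0.13 × 72 = 9.36 m and 2√(Dt) = 2√(0.032 × 72) = 3.036 m.
Argument (x−vt)/(2√(Dt)) = (11 − 9.36)/3.036 = 0.5402; ½·erfc(0.5402) = 0.2224.
C = 14 × 0.2224 = 3.11 mg/L.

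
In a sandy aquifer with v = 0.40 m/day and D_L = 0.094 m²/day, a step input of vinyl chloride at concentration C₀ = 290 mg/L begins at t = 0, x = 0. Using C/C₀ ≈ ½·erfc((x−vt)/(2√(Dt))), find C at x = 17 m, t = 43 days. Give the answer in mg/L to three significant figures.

For a continuous step input, C/C₀ ≈ ½·erfc((x−vt)/(2√(Dt))).
vt = 0.40 × 43 = 17.2 m and 2√(Dt) = 2√(0.094 × 43) = 4.021 m.
Argument (x−vt)/(2√(Dt)) = (17 − 17.2)/4.021 = -0.04974; ½·erfc(-0.04974) = 0.5280.
C = 290 × 0.5280 = 153 mg/L.

153 mg/L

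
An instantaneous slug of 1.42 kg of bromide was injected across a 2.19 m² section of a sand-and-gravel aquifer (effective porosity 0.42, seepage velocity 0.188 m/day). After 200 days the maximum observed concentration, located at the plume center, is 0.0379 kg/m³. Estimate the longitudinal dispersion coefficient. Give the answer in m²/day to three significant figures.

At the plume center C_max = M/(n_e·A·√(4πDt)), so D = M²/(4πt·(n_e·A·C_max)²).
n_e·A·C_max = 0.42 × 2.19 × 0.0379 = 0.03486 kg/m.
D = 1.42²/(4π × 200 × 0.03486²) = 0.660 m²/day.

0.660 m²/day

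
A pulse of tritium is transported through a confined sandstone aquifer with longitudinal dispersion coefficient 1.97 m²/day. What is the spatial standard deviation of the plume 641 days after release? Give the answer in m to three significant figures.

Dispersive spreading gives a Gaussian with σ² = 2Dt; advection only shifts the center.
σ = √(2 × 1.97 × 641) = 50.3 m.

50.3 m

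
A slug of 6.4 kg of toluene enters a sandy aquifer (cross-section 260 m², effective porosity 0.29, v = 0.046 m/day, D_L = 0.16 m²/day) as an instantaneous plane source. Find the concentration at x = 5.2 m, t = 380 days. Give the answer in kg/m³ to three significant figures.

0.00165 kg/m³

For an instantaneous plane source, C(x,t) = M/(n_e·A·√(4πDt)) · exp(−(x−vt)²/(4Dt)), with n_e·A the pore (flow) area.
Plume center vt = 0.046 × 380 = 17.48 m, so the well at 5.2 m is 12.28 m upgradient of the peak.
√(4πDt) = 27.64 m, giving peak height M/(n_e·A·√(4πDt)) = 6.4/(0.29 × 260 × 27.64) = 0.003071 kg/m³.
(x−vt)²/(4Dt) = (-12.28)²/(4 × 0.16 × 380) = 0.6201; exp(−0.6201) = 0.5379.
C = 0.003071 × 0.5379 = 0.00165 kg/m³.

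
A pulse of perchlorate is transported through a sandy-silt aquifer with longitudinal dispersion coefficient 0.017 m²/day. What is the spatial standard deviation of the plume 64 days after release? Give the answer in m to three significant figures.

1.48 m

Dispersive spreading gives a Gaussian with σ² = 2Dt; advection only shifts the center.
σ = √(2 × 0.017 × 64) = 1.48 m.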